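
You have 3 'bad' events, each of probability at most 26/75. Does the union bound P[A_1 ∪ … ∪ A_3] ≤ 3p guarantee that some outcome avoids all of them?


Union bound: P[∪_{i=1}^{3} A_i] ≤ Σ_i P[A_i] ≤ 3·p = 3·(26/75) = 26/25.
Numerically: 26/25 ≈ 1.0400000.
Is 26/25 < 1? NO.
Since the bound 26/25 is ≥ 1, the union bound is uninformative here; it does NOT by itself certify existence.

3·p = 26/25 ≈ 1.0400000; existence NOT certified by the union bound.


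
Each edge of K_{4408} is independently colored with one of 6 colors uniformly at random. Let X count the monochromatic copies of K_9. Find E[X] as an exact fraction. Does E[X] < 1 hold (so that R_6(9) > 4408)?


E[X] = C(4408, 9) · 6^{1 − 36} = 1717362945146264156457459600 · 6^{−35} = 1717362945146264156457459600/1719070799748422591028658176.
As a reduced fraction: E[X] = 35778394690547169926197075/35813974994758803979763712 ≈ 0.99901.
Is E[X] < 1? YES.
Since E[X] < 1, there exists a 6-coloring of K_{4408} with no monochromatic K_9; hence R_6(9) > 4408.

E[X] = 35778394690547169926197075/35813974994758803979763712 ≈ 0.99901; E[X] < 1, so R_6(9) > 4408.


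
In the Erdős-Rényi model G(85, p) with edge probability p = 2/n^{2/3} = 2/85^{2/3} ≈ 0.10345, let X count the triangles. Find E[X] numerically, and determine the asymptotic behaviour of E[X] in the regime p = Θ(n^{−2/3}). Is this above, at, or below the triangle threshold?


Number of potential triangles: C(85, 3) = 98770.
Each occurs with probability p³ ≈ (0.10345)³ ≈ 1.1072664e-03.
By linearity: E[X] = C(85, 3)·p³ ≈ 98770 · 1.1072664e-03 ≈ 109.36471.
Since α = 2/3 < 1, p = c/n^{2/3} ≫ 1/n is above the triangle threshold p ~ 1/n. Asymptotically E[X] ~ (c³/6)·n^{3(1−α)} = (2³/6)·n^{1} → ∞; triangles are abundant w.h.p.

E[X] ≈ 109.36471; in regime p = Θ(1/n^{2/3}) E[X] diverges (above the triangle threshold p ~ 1/n).


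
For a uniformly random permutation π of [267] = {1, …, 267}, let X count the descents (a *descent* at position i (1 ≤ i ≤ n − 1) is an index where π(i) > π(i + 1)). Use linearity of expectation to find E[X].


Write X = Σ X_I over i = 1, …, 266, with X_I the indicator of one descent.
There are 266 indicators.
For each fixed i, the pair (π(i), π(i+1)) is a uniformly random ordered pair of distinct values from {1, …, 267}; by symmetry P[π(i) > π(i+1)] = 1/2.
By linearity: E[X] = 266 · (1/2) = (267 − 1) · (1/2) = 133 ≈ 133.0000.

E[X] = 133 = 133.0000.


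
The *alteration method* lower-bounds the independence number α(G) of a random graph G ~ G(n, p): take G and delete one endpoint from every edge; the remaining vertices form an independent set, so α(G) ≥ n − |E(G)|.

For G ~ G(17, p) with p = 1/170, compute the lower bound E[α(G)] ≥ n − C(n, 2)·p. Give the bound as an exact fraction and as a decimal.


E[|E(G)|] = C(17, 2)·p = 136 · (1/170) = 4/5.
E[α(G)] ≥ n − E[|E(G)|] = 17 − 4/5 = 81/5.
Numerically: ≈ 16.2000.
(This is only a lower bound; the true E[α(G)] may be larger.)

E[α(G)] ≥ 81/5 ≈ 16.2000.


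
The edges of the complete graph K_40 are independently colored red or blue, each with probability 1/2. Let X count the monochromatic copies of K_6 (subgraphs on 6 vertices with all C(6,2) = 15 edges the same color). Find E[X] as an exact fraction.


Let X = Σ_S X_S over the C(40, 6) = 3838380 subsets S of size 6, where X_S = 1 if the K_6 on S is monochromatic.
For a fixed S, the K_6 on S has C(6, 2) = 15 edges. P[all 15 edges red] = (1/2)^15, and likewise for blue, so P[monochromatic] = 2·(1/2)^15 = 2^{1 − 15} = 1/16384.
By linearity of expectation: E[X] = C(40, 6) · 2^{1 − 15} = 3838380 · 1/16384 = 959595/4096.
Numerically: E[X] ≈ 234.2761.

E[X] = C(40,6)·2^(1−C(6,2)) = 959595/4096 ≈ 234.2761.


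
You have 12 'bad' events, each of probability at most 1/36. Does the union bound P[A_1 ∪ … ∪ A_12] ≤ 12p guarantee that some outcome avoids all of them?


Union bound: P[∪_{i=1}^{12} A_i] ≤ Σ_i P[A_i] ≤ 12·p = 12·(1/36) = 1/3.
Numerically: 1/3 ≈ 0.3333333.
Is 1/3 < 1? YES.
Since P[∪ A_i] ≤ 1/3 < 1, the complement has P[∩ A_i^c] ≥ 1 − 1/3 = 2/3 > 0, so some outcome avoids every A_i.

12·p = 1/3 ≈ 0.3333333; existence CERTIFIED by the union bound.


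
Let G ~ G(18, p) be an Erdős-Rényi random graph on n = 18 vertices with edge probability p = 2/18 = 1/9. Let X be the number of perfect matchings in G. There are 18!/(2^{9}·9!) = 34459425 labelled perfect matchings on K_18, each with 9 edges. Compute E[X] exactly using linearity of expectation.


K_18 has 18!/(2^{9}·9!) = 34459425 labelled perfect matchings.
For each such perfect matching H, let X_H = 1 if all 9 edges of H are present in G. Then P[X_H = 1] = p^{9} = (1/9)^{9} = 1/387420489.
Summing the indicators: E[X] = Σ_H E[X_H] = 34459425 · p^{9} = 34459425 · 1/387420489 = 425425/4782969.
Numerically: E[X] ≈ 0.0889458.

E[X] = 34459425 · (1/9)^{9} = 425425/4782969 ≈ 0.0889458.


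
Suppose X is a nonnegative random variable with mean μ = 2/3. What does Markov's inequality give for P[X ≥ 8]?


μ = E[X] = 2/3, a = 8.
Markov: P[X ≥ 8] ≤ μ/a = (2/3)/8 = 1/12.
Numerically: ≈ 0.083333.
(Since a = 8 > μ = 0.666667, the bound 1/12 is < 1 and informative.)

P[X ≥ 8] ≤ 1/12 ≈ 0.083333.


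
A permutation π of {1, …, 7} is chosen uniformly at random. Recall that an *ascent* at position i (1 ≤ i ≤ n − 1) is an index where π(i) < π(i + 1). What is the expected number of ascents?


Write X = Σ X_I over i = 1, …, 6, with X_I the indicator of one ascent.
There are 6 indicators.
For each fixed i, the pair (π(i), π(i+1)) is a uniformly random ordered pair of distinct values from {1, …, 7}; by symmetry P[π(i) < π(i+1)] = 1/2.
By linearity: E[X] = 6 · (1/2) = (7 − 1) · (1/2) = 3 ≈ 3.00000.

E[X] = 3 = 3.00000.


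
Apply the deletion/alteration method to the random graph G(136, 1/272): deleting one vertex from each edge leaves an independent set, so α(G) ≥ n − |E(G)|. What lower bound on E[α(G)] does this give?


E[|E(G)|] = C(136, 2)·p = 9180 · (1/272) = 135/4.
E[α(G)] ≥ n − E[|E(G)|] = 136 − 135/4 = 409/4.
Numerically: ≈ 102.250.
(This is only a lower bound; the true E[α(G)] may be larger.)

E[α(G)] ≥ 409/4 ≈ 102.250.


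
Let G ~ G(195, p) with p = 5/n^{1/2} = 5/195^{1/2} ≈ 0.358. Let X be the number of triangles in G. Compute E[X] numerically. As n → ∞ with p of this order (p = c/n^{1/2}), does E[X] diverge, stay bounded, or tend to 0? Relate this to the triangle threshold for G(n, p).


Number of potential triangles: C(195, 3) = 1216865.
Each occurs with probability p³ ≈ (0.358)³ ≈ 4.59048e-02.
By linearity: E[X] = C(195, 3)·p³ ≈ 1216865 · 4.59048e-02 ≈ 55859.944.
Since α = 1/2 < 1, p = c/n^{1/2} ≫ 1/n is above the triangle threshold p ~ 1/n. Asymptotically E[X] ~ (c³/6)·n^{3(1−α)} = (5³/6)·n^{1.5} → ∞; triangles are abundant w.h.p.

E[X] ≈ 55859.944; in regime p = Θ(1/n^{1/2}) E[X] diverges (above the triangle threshold p ~ 1/n).


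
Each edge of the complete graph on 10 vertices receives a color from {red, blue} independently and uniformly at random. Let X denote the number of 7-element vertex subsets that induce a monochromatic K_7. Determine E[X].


Let X = Σ_S X_S over the C(10, 7) = 120 subsets S of size 7, where X_S = 1 if the K_7 on S is monochromatic.
For a fixed S, the K_7 on S has C(7, 2) = 21 edges. P[all 21 edges red] = (1/2)^21, and likewise for blue, so P[monochromatic] = 2·(1/2)^21 = 2^{1 − 21} = 1/1048576.
By linearity of expectation: E[X] = C(10, 7) · 2^{1 − 21} = 120 · 1/1048576 = 15/131072.
Numerically: E[X] ≈ 0.000114.

E[X] = C(10,7)·2^(1−C(7,2)) = 15/131072 ≈ 0.000114.


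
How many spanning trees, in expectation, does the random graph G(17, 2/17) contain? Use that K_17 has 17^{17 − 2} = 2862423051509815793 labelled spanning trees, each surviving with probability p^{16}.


K_17 has 17^{17 − 2} = 2862423051509815793 labelled spanning trees.
For each such spanning tree H, let X_H = 1 if all 16 edges of H are present in G. Then P[X_H = 1] = p^{16} = (2/17)^{16} = 65536/48661191875666868481.
By linearity: E[X] = Σ_H E[X_H] = 2862423051509815793 · p^{16} = 2862423051509815793 · 65536/48661191875666868481 = 65536/17.
Numerically: E[X] ≈ 3855.1.

E[X] = 2862423051509815793 · (2/17)^{16} = 65536/17 ≈ 3855.1.


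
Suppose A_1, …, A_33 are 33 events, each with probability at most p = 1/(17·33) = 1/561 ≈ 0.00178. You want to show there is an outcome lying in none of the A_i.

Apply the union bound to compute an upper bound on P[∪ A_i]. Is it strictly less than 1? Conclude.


Union bound: P[∪_{i=1}^{33} A_i] ≤ Σ_i P[A_i] ≤ 33·p = 33·(1/561) = 1/17.
Numerically: 1/17 ≈ 0.05882.
Is 1/17 < 1? YES.
Since P[∪ A_i] ≤ 1/17 < 1, the complement has P[∩ A_i^c] ≥ 1 − 1/17 = 16/17 > 0, so some outcome avoids every A_i.

33·p = 1/17 ≈ 0.05882; existence CERTIFIED by the union bound.


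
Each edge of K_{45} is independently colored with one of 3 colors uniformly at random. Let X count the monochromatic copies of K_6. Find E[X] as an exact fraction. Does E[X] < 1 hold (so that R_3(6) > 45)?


E[X] = C(45, 6) · 3^{1 − 15} = 8145060 · 3^{−14} = 8145060/4782969.
As a reduced fraction: E[X] = 2715020/1594323 ≈ 1.703.
Is E[X] < 1? NO.
Since E[X] ≥ 1, the first-moment bound is inconclusive at n = 45; it does NOT by itself certify R_3(6) > 45.

E[X] = 2715020/1594323 ≈ 1.703; E[X] ≥ 1; first-moment method inconclusive here.


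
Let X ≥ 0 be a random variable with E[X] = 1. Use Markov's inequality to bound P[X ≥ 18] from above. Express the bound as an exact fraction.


μ = E[X] = 1, a = 18.
Markov: P[X ≥ 18] ≤ μ/a = (1)/18 = 1/18.
Numerically: ≈ 0.055556.
(Since a = 18 > μ = 1.000000, the bound 1/18 is < 1 and informative.)

P[X ≥ 18] ≤ 1/18 ≈ 0.055556.


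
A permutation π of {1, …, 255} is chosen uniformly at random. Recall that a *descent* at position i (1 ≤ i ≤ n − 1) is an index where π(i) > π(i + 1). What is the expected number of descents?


Write X = Σ X_I over i = 1, …, 254, with X_I the indicator of one descent.
There are 254 indicators.
For each fixed i, the pair (π(i), π(i+1)) is a uniformly random ordered pair of distinct values from {1, …, 255}; by symmetry P[π(i) > π(i+1)] = 1/2.
By linearity: E[X] = 254 · (1/2) = (255 − 1) · (1/2) = 127 ≈ 127.000000.

E[X] = 127 = 127.000000.


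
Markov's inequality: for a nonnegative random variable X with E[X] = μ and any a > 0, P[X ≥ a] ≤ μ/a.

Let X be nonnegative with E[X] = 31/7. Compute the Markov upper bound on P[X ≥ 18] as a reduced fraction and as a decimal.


μ = E[X] = 31/7, a = 18.
Markov: P[X ≥ 18] ≤ μ/a = (31/7)/18 = 31/126.
Numerically: ≈ 0.246.
(Since a = 18 > μ = 4.429, the bound 31/126 is < 1 and informative.)

P[X ≥ 18] ≤ 31/126 ≈ 0.246.


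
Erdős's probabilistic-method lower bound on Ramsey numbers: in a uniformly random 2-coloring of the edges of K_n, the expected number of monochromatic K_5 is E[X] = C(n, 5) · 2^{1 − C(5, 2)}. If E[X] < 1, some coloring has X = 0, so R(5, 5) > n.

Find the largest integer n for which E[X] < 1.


We need C(n, 5) · 2^{1 − 10} < 1, i.e. C(n, 5) < 2^{10 − 1} = 512.
Check values of n near the boundary:
  n = 8: C(8, 5) = 56; 56 < 512? YES
  n = 9: C(9, 5) = 126; 126 < 512? YES
  n = 10: C(10, 5) = 252; 252 < 512? YES
  n = 11: C(11, 5) = 462; 462 < 512? YES
  n = 12: C(12, 5) = 792; 792 < 512? NO
The largest n with C(n, 5) < 512 is n = 11 (where E[X] = 231/256 ≈ 0.902). Hence R(5, 5) > 11, i.e. R(5, 5) ≥ 12.

Largest n = 11; hence R(5, 5) > 11.


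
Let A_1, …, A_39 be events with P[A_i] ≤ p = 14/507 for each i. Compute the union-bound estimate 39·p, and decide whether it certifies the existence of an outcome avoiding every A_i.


Union bound: P[∪_{i=1}^{39} A_i] ≤ Σ_i P[A_i] ≤ 39·p = 39·(14/507) = 14/13.
Numerically: 14/13 ≈ 1.076923.
Is 14/13 < 1? NO.
Since the bound 14/13 is ≥ 1, the union bound is uninformative here; it does NOT by itself certify existence.

39·p = 14/13 ≈ 1.076923; existence NOT certified by the union bound.


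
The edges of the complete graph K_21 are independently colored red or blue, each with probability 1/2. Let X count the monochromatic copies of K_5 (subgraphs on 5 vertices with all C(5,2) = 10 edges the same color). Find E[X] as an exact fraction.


Let X = Σ_S X_S over the C(21, 5) = 20349 subsets S of size 5, where X_S = 1 if the K_5 on S is monochromatic.
For a fixed S, the K_5 on S has C(5, 2) = 10 edges. P[all 10 edges red] = (1/2)^10, and likewise for blue, so P[monochromatic] = 2·(1/2)^10 = 2^{1 − 10} = 1/512.
By linearity of expectation: E[X] = C(21, 5) · 2^{1 − 10} = 20349 · 1/512 = 20349/512.
Numerically: E[X] ≈ 39.744141.

E[X] = C(21,5)·2^(1−C(5,2)) = 20349/512 ≈ 39.744141.


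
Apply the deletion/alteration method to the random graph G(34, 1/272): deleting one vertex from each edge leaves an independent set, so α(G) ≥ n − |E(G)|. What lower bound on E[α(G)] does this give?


E[|E(G)|] = C(34, 2)·p = 561 · (1/272) = 33/16.
E[α(G)] ≥ n − E[|E(G)|] = 34 − 33/16 = 511/16.
Numerically: ≈ 31.9375.
(This is only a lower bound; the true E[α(G)] may be larger.)

E[α(G)] ≥ 511/16 ≈ 31.9375.


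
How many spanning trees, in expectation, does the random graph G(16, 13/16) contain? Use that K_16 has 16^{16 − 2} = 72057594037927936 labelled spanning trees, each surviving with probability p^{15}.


K_16 has 16^{16 − 2} = 72057594037927936 labelled spanning trees.
For each such spanning tree H, let X_H = 1 if all 15 edges of H are present in G. Then P[X_H = 1] = p^{15} = (13/16)^{15} = 51185893014090757/1152921504606846976.
Summing the indicators: E[X] = Σ_H E[X_H] = 72057594037927936 · p^{15} = 72057594037927936 · 51185893014090757/1152921504606846976 = 51185893014090757/16.
Numerically: E[X] ≈ 3.1991e+15.

E[X] = 72057594037927936 · (13/16)^{15} = 51185893014090757/16 ≈ 3.1991e+15.


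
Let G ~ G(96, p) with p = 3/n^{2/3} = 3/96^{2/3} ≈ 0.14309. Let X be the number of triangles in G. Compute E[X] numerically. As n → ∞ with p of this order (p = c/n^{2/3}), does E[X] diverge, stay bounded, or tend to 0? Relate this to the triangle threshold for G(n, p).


Number of potential triangles: C(96, 3) = 142880.
Each occurs with probability p³ ≈ (0.14309)³ ≈ 2.9296875e-03.
By linearity: E[X] = C(96, 3)·p³ ≈ 142880 · 2.9296875e-03 ≈ 418.59375.
Since α = 2/3 < 1, p = c/n^{2/3} ≫ 1/n is above the triangle threshold p ~ 1/n. Asymptotically E[X] ~ (c³/6)·n^{3(1−α)} = (3³/6)·n^{1} → ∞; triangles are abundant w.h.p.

E[X] ≈ 418.59375; in regime p = Θ(1/n^{2/3}) E[X] diverges (above the triangle threshold p ~ 1/n).


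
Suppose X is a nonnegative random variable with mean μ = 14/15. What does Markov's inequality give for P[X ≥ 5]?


μ = E[X] = 14/15, a = 5.
Markov: P[X ≥ 5] ≤ μ/a = (14/15)/5 = 14/75.
Numerically: ≈ 0.18667.
(Since a = 5 > μ = 0.93333, the bound 14/75 is < 1 and informative.)

P[X ≥ 5] ≤ 14/75 ≈ 0.18667.


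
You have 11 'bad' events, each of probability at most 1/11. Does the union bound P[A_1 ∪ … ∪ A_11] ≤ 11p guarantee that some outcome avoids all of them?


Union bound: P[∪_{i=1}^{11} A_i] ≤ Σ_i P[A_i] ≤ 11·p = 11·(1/11) = 1.
Numerically: 1 ≈ 1.000.
Is 1 < 1? NO.
Since the bound 1 is ≥ 1, the union bound is uninformative here; it does NOT by itself certify existence.

11·p = 1 ≈ 1.000; existence NOT certified by the union bound.


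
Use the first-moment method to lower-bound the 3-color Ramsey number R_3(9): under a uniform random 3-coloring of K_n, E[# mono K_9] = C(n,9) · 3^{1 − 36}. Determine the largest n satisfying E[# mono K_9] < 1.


We need C(n, 9) · 3^{1 − 36} < 1, i.e. C(n, 9) < 3^{36 − 1} = 50031545098999707.
Check values of n near the boundary:
  n = 296: C(296, 9) = 42513789098994080; 42513789098994080 < 50031545098999707? YES
  n = 297: C(297, 9) = 43842345008337645; 43842345008337645 < 50031545098999707? YES
  n = 298: C(298, 9) = 45207677551849890; 45207677551849890 < 50031545098999707? YES
  n = 299: C(299, 9) = 46610674441390059; 46610674441390059 < 50031545098999707? YES
  n = 300: C(300, 9) = 48052241692154700; 48052241692154700 < 50031545098999707? YES
  n = 301: C(301, 9) = 49533303936090975; 49533303936090975 < 50031545098999707? YES
  n = 302: C(302, 9) = 51054804739588650; 51054804739588650 < 50031545098999707? NO
  n = 303: C(303, 9) = 52617706925494425; 52617706925494425 < 50031545098999707? NO
  n = 304: C(304, 9) = 54222992899492560; 54222992899492560 < 50031545098999707? NO
The largest n with C(n, 9) < 50031545098999707 is n = 301 (where E[X] = 16511101312030325/16677181699666569 ≈ 0.990041). Hence R_3(9) > 301, i.e. R_3(9) ≥ 302.

Largest n = 301; hence R_3(9) > 301.


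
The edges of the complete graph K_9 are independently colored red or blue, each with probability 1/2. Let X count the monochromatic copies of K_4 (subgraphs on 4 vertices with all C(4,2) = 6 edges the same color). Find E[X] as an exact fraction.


Let X = Σ_S X_S over the C(9, 4) = 126 subsets S of size 4, where X_S = 1 if the K_4 on S is monochromatic.
For a fixed S, the K_4 on S has C(4, 2) = 6 edges. P[all 6 edges red] = (1/2)^6, and likewise for blue, so P[monochromatic] = 2·(1/2)^6 = 2^{1 − 6} = 1/32.
By linearity: E[X] = C(9, 4) · 2^{1 − 6} = 126 · 1/32 = 63/16.
Numerically: E[X] ≈ 3.93750.

E[X] = C(9,4)·2^(1−C(4,2)) = 63/16 ≈ 3.93750.


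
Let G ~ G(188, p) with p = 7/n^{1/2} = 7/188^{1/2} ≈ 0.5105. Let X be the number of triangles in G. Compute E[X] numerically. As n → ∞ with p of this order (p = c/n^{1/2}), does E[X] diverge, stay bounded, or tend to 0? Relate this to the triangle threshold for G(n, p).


Number of potential triangles: C(188, 3) = 1089836.
Each occurs with probability p³ ≈ (0.5105)³ ≈ 1.330630e-01.
By linearity: E[X] = C(188, 3)·p³ ≈ 1089836 · 1.330630e-01 ≈ 145016.8595.
Since α = 1/2 < 1, p = c/n^{1/2} ≫ 1/n is above the triangle threshold p ~ 1/n. Asymptotically E[X] ~ (c³/6)·n^{3(1−α)} = (7³/6)·n^{1.5} → ∞; triangles are abundant w.h.p.

E[X] ≈ 145016.8595; in regime p = Θ(1/n^{1/2}) E[X] diverges (above the triangle threshold p ~ 1/n).


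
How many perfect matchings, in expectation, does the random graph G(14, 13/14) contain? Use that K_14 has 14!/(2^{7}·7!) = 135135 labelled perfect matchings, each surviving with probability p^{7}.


K_14 has 14!/(2^{7}·7!) = 135135 labelled perfect matchings.
For each such perfect matching H, let X_H = 1 if all 7 edges of H are present in G. Then P[X_H = 1] = p^{7} = (13/14)^{7} = 62748517/105413504.
Summing the indicators: E[X] = Σ_H E[X_H] = 135135 · p^{7} = 135135 · 62748517/105413504 = 1211360120685/15059072.
Numerically: E[X] ≈ 8.04e+04.

E[X] = 135135 · (13/14)^{7} = 1211360120685/15059072 ≈ 8.04e+04.


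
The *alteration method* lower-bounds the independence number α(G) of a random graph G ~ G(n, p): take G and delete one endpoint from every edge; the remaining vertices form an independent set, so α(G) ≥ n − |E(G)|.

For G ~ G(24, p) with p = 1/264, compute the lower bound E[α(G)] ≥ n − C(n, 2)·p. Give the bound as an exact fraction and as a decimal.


E[|E(G)|] = C(24, 2)·p = 276 · (1/264) = 23/22.
E[α(G)] ≥ n − E[|E(G)|] = 24 − 23/22 = 505/22.
Numerically: ≈ 22.954545.
(This is only a lower bound; the true E[α(G)] may be larger.)

E[α(G)] ≥ 505/22 ≈ 22.954545.


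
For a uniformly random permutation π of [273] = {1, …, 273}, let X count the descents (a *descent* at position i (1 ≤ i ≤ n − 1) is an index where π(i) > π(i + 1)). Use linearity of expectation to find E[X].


Write X = Σ X_I over i = 1, …, 272, with X_I the indicator of one descent.
There are 272 indicators.
For each fixed i, the pair (π(i), π(i+1)) is a uniformly random ordered pair of distinct values from {1, …, 273}; by symmetry P[π(i) > π(i+1)] = 1/2.
By linearity: E[X] = 272 · (1/2) = (273 − 1) · (1/2) = 136 ≈ 136.000000.

E[X] = 136 = 136.000000.


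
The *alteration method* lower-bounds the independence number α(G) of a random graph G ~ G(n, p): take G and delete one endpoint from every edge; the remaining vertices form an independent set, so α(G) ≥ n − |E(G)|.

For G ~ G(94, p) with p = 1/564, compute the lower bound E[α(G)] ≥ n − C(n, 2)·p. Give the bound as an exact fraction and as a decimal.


E[|E(G)|] = C(94, 2)·p = 4371 · (1/564) = 31/4.
E[α(G)] ≥ n − E[|E(G)|] = 94 − 31/4 = 345/4.
Numerically: ≈ 86.250.
(This is only a lower bound; the true E[α(G)] may be larger.)

E[α(G)] ≥ 345/4 ≈ 86.250.


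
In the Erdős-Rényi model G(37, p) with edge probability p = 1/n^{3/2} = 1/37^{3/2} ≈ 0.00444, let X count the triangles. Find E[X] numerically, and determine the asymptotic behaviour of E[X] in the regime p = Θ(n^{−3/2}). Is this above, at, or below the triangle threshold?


Number of potential triangles: C(37, 3) = 7770.
Each occurs with probability p³ ≈ (0.00444)³ ≈ 8.77187e-08.
By linearity: E[X] = C(37, 3)·p³ ≈ 7770 · 8.77187e-08 ≈ 0.001.
Since α = 3/2 > 1, p = c/n^{3/2} = o(1/n) is below the triangle threshold p ~ 1/n. Asymptotically E[X] ~ (c³/6)·n^{3(1−α)} = (1³/6)·n^{-1.5} → 0, so by Markov's inequality G has no triangles w.h.p.

E[X] ≈ 0.001; in regime p = Θ(1/n^{3/2}) E[X] tends to 0 (below the triangle threshold p ~ 1/n).


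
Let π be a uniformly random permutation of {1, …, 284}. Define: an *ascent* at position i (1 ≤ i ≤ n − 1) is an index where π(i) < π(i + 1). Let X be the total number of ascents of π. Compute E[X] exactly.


Write X = Σ X_I over i = 1, …, 283, with X_I the indicator of one ascent.
There are 283 indicators.
For each fixed i, the pair (π(i), π(i+1)) is a uniformly random ordered pair of distinct values from {1, …, 284}; by symmetry P[π(i) < π(i+1)] = 1/2.
By linearity: E[X] = 283 · (1/2) = (284 − 1) · (1/2) = 283/2 ≈ 141.5000.

E[X] = 283/2 = 141.5000.


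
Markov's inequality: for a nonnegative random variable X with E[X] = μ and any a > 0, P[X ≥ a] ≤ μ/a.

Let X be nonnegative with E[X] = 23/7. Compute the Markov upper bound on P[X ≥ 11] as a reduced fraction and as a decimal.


μ = E[X] = 23/7, a = 11.
Markov: P[X ≥ 11] ≤ μ/a = (23/7)/11 = 23/77.
Numerically: ≈ 0.298701.
(Since a = 11 > μ = 3.285714, the bound 23/77 is < 1 and informative.)

P[X ≥ 11] ≤ 23/77 ≈ 0.298701.


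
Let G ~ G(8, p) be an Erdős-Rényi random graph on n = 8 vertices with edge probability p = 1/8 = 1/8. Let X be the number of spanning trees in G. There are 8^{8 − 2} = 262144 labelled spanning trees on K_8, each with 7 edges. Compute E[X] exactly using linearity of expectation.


K_8 has 8^{8 − 2} = 262144 labelled spanning trees.
For each such spanning tree H, let X_H = 1 if all 7 edges of H are present in G. Then P[X_H = 1] = p^{7} = (1/8)^{7} = 1/2097152.
By linearity: E[X] = Σ_H E[X_H] = 262144 · p^{7} = 262144 · 1/2097152 = 1/8.
Numerically: E[X] ≈ 0.125.

E[X] = 262144 · (1/8)^{7} = 1/8 ≈ 0.125.


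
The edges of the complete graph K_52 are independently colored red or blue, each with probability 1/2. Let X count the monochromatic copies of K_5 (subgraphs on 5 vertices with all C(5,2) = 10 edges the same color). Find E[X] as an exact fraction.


Let X = Σ_S X_S over the C(52, 5) = 2598960 subsets S of size 5, where X_S = 1 if the K_5 on S is monochromatic.
For a fixed S, the K_5 on S has C(5, 2) = 10 edges. P[all 10 edges red] = (1/2)^10, and likewise for blue, so P[monochromatic] = 2·(1/2)^10 = 2^{1 − 10} = 1/512.
Summing: E[X] = C(52, 5) · 2^{1 − 10} = 2598960 · 1/512 = 162435/32.
Numerically: E[X] ≈ 5076.093750.

E[X] = C(52,5)·2^(1−C(5,2)) = 162435/32 ≈ 5076.093750.


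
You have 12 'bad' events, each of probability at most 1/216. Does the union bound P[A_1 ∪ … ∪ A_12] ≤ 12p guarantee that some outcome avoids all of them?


Union bound: P[∪_{i=1}^{12} A_i] ≤ Σ_i P[A_i] ≤ 12·p = 12·(1/216) = 1/18.
Numerically: 1/18 ≈ 0.0556.
Is 1/18 < 1? YES.
Since P[∪ A_i] ≤ 1/18 < 1, the complement has P[∩ A_i^c] ≥ 1 − 1/18 = 17/18 > 0, so some outcome avoids every A_i.

12·p = 1/18 ≈ 0.0556; existence CERTIFIED by the union bound.


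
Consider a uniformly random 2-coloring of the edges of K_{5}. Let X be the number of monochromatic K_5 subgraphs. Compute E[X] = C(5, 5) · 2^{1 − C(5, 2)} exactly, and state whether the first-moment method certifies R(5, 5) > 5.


E[X] = C(5, 5) · 2^{1 − 10} = 1 · 2^{−9} = 1/512.
As a reduced fraction: E[X] = 1/512 ≈ 0.0020.
Is E[X] < 1? YES.
Since E[X] < 1, there exists a 2-coloring of K_{5} with no monochromatic K_5; hence R(5, 5) > 5.

E[X] = 1/512 ≈ 0.0020; E[X] < 1, so R(5, 5) > 5.


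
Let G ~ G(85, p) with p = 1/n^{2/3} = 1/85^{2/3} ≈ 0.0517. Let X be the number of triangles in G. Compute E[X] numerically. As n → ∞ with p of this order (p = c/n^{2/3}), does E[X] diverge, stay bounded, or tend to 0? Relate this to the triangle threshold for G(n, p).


Number of potential triangles: C(85, 3) = 98770.
Each occurs with probability p³ ≈ (0.0517)³ ≈ 1.38408e-04.
By linearity: E[X] = C(85, 3)·p³ ≈ 98770 · 1.38408e-04 ≈ 13.671.
Since α = 2/3 < 1, p = c/n^{2/3} ≫ 1/n is above the triangle threshold p ~ 1/n. Asymptotically E[X] ~ (c³/6)·n^{3(1−α)} = (1³/6)·n^{1} → ∞; triangles are abundant w.h.p.

E[X] ≈ 13.671; in regime p = Θ(1/n^{2/3}) E[X] diverges (above the triangle threshold p ~ 1/n).


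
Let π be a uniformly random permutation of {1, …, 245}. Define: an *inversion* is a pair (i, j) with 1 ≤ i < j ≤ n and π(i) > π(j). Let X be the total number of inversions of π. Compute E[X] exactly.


Write X = Σ X_I over the C(245, 2) = 29890 pairs i < j, with X_I the indicator of one inversion.
There are 29890 indicators.
For each fixed pair i < j, the values π(i) and π(j) are two distinct elements of {1, …, 245} in uniformly random order; by symmetry P[π(i) > π(j)] = 1/2.
By linearity: E[X] = 29890 · (1/2) = C(245, 2) · (1/2) = 29890/2 = 14945 ≈ 14945.000.

E[X] = 14945 = 14945.000.


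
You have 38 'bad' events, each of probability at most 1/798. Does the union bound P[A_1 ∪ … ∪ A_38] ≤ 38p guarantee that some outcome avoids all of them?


Union bound: P[∪_{i=1}^{38} A_i] ≤ Σ_i P[A_i] ≤ 38·p = 38·(1/798) = 1/21.
Numerically: 1/21 ≈ 0.0476.
Is 1/21 < 1? YES.
Since P[∪ A_i] ≤ 1/21 < 1, the complement has P[∩ A_i^c] ≥ 1 − 1/21 = 20/21 > 0, so some outcome avoids every A_i.

38·p = 1/21 ≈ 0.0476; existence CERTIFIED by the union bound.


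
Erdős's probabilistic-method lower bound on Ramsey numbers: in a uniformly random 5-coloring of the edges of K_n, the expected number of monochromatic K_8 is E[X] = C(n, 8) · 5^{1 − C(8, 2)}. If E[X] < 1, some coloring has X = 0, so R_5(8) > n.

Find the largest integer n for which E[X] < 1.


We need C(n, 8) · 5^{1 − 28} < 1, i.e. C(n, 8) < 5^{28 − 1} = 7450580596923828125.
Check values of n near the boundary:
  n = 860: C(860, 8) = 7182671140665308145; 7182671140665308145 < 7450580596923828125? YES
  n = 861: C(861, 8) = 7250034996615275865; 7250034996615275865 < 7450580596923828125? YES
  n = 862: C(862, 8) = 7317951015318931845; 7317951015318931845 < 7450580596923828125? YES
  n = 863: C(863, 8) = 7386423071602617757; 7386423071602617757 < 7450580596923828125? YES
  n = 864: C(864, 8) = 7455455062926006708; 7455455062926006708 < 7450580596923828125? NO
  n = 865: C(865, 8) = 7525050909487743060; 7525050909487743060 < 7450580596923828125? NO
  n = 866: C(866, 8) = 7595214554331451620; 7595214554331451620 < 7450580596923828125? NO
The largest n with C(n, 8) < 7450580596923828125 is n = 863 (where E[X] = 7386423071602617757/7450580596923828125 ≈ 0.991). Hence R_5(8) > 863, i.e. R_5(8) ≥ 864.

Largest n = 863; hence R_5(8) > 863.


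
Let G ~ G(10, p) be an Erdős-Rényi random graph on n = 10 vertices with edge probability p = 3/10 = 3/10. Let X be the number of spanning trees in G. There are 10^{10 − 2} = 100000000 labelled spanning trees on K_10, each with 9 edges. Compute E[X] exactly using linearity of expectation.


K_10 has 10^{10 − 2} = 100000000 labelled spanning trees.
For each such spanning tree H, let X_H = 1 if all 9 edges of H are present in G. Then P[X_H = 1] = p^{9} = (3/10)^{9} = 19683/1000000000.
Summing the indicators: E[X] = Σ_H E[X_H] = 100000000 · p^{9} = 100000000 · 19683/1000000000 = 19683/10.
Numerically: E[X] ≈ 1968.3.

E[X] = 100000000 · (3/10)^{9} = 19683/10 ≈ 1968.3.


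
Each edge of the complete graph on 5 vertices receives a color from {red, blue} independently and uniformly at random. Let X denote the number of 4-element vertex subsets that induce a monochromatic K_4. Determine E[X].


Let X = Σ_S X_S over the C(5, 4) = 5 subsets S of size 4, where X_S = 1 if the K_4 on S is monochromatic.
For a fixed S, the K_4 on S has C(4, 2) = 6 edges. P[all 6 edges red] = (1/2)^6, and likewise for blue, so P[monochromatic] = 2·(1/2)^6 = 2^{1 − 6} = 1/32.
By linearity of expectation: E[X] = C(5, 4) · 2^{1 − 6} = 5 · 1/32 = 5/32.
Numerically: E[X] ≈ 0.156250.

E[X] = C(5,4)·2^(1−C(4,2)) = 5/32 ≈ 0.156250.


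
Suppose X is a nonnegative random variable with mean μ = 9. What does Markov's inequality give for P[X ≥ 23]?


μ = E[X] = 9, a = 23.
Markov: P[X ≥ 23] ≤ μ/a = (9)/23 = 9/23.
Numerically: ≈ 0.3913.
(Since a = 23 > μ = 9.0000, the bound 9/23 is < 1 and informative.)

P[X ≥ 23] ≤ 9/23 ≈ 0.3913.


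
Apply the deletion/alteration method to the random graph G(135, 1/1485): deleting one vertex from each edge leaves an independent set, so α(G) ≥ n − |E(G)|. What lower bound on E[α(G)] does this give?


E[|E(G)|] = C(135, 2)·p = 9045 · (1/1485) = 67/11.
E[α(G)] ≥ n − E[|E(G)|] = 135 − 67/11 = 1418/11.
Numerically: ≈ 128.9091.
(This is only a lower bound; the true E[α(G)] may be larger.)

E[α(G)] ≥ 1418/11 ≈ 128.9091.


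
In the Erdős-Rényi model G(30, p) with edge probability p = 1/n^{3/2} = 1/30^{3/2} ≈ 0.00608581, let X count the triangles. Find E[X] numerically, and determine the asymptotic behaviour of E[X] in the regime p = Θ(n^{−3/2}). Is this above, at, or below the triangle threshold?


Number of potential triangles: C(30, 3) = 4060.
Each occurs with probability p³ ≈ (0.00608581)³ ≈ 2.25400229e-07.
By linearity: E[X] = C(30, 3)·p³ ≈ 4060 · 2.25400229e-07 ≈ 0.000915.
Since α = 3/2 > 1, p = c/n^{3/2} = o(1/n) is below the triangle threshold p ~ 1/n. Asymptotically E[X] ~ (c³/6)·n^{3(1−α)} = (1³/6)·n^{-1.5} → 0, so by Markov's inequality G has no triangles w.h.p.

E[X] ≈ 0.000915; in regime p = Θ(1/n^{3/2}) E[X] tends to 0 (below the triangle threshold p ~ 1/n).


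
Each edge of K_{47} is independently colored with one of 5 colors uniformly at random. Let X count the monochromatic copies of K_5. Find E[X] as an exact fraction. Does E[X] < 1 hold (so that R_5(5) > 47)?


E[X] = C(47, 5) · 5^{1 − 10} = 1533939 · 5^{−9} = 1533939/1953125.
As a reduced fraction: E[X] = 1533939/1953125 ≈ 0.7854.
Is E[X] < 1? YES.
Since E[X] < 1, there exists a 5-coloring of K_{47} with no monochromatic K_5; hence R_5(5) > 47.

E[X] = 1533939/1953125 ≈ 0.7854; E[X] < 1, so R_5(5) > 47.


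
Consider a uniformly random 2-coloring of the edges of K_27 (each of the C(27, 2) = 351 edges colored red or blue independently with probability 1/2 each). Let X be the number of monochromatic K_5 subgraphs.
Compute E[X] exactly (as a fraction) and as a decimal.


Let X = Σ_S X_S over the C(27, 5) = 80730 subsets S of size 5, where X_S = 1 if the K_5 on S is monochromatic.
For a fixed S, the K_5 on S has C(5, 2) = 10 edges. P[all 10 edges red] = (1/2)^10, and likewise for blue, so P[monochromatic] = 2·(1/2)^10 = 2^{1 − 10} = 1/512.
By linearity: E[X] = C(27, 5) · 2^{1 − 10} = 80730 · 1/512 = 40365/256.
Numerically: E[X] ≈ 157.675781.

E[X] = C(27,5)·2^(1−C(5,2)) = 40365/256 ≈ 157.675781.


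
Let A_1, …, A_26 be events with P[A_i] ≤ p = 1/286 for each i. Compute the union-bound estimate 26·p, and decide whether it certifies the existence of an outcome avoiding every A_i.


Union bound: P[∪_{i=1}^{26} A_i] ≤ Σ_i P[A_i] ≤ 26·p = 26·(1/286) = 1/11.
Numerically: 1/11 ≈ 0.09091.
Is 1/11 < 1? YES.
Since P[∪ A_i] ≤ 1/11 < 1, the complement has P[∩ A_i^c] ≥ 1 − 1/11 = 10/11 > 0, so some outcome avoids every A_i.

26·p = 1/11 ≈ 0.09091; existence CERTIFIED by the union bound.


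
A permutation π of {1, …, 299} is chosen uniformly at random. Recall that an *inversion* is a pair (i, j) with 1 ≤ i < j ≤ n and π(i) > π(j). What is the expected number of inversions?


Write X = Σ X_I over the C(299, 2) = 44551 pairs i < j, with X_I the indicator of one inversion.
There are 44551 indicators.
For each fixed pair i < j, the values π(i) and π(j) are two distinct elements of {1, …, 299} in uniformly random order; by symmetry P[π(i) > π(j)] = 1/2.
By linearity: E[X] = 44551 · (1/2) = C(299, 2) · (1/2) = 44551/2 = 44551/2 ≈ 22275.500.

E[X] = 44551/2 = 22275.500.


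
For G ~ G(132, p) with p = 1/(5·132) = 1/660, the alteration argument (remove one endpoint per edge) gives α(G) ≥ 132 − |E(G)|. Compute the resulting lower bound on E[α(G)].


E[|E(G)|] = C(132, 2)·p = 8646 · (1/660) = 131/10.
E[α(G)] ≥ n − E[|E(G)|] = 132 − 131/10 = 1189/10.
Numerically: ≈ 118.90000.
(This is only a lower bound; the true E[α(G)] may be larger.)

E[α(G)] ≥ 1189/10 ≈ 118.90000.


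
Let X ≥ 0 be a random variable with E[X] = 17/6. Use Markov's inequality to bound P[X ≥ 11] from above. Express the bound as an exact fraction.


μ = E[X] = 17/6, a = 11.
Markov: P[X ≥ 11] ≤ μ/a = (17/6)/11 = 17/66.
Numerically: ≈ 0.2576.
(Since a = 11 > μ = 2.8333, the bound 17/66 is < 1 and informative.)

P[X ≥ 11] ≤ 17/66 ≈ 0.2576.


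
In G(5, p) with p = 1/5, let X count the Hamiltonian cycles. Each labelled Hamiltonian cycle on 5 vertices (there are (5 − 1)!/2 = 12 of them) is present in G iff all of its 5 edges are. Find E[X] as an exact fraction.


K_5 has (5 − 1)!/2 = 12 labelled Hamiltonian cycles.
For each such Hamiltonian cycle H, let X_H = 1 if all 5 edges of H are present in G. Then P[X_H = 1] = p^{5} = (1/5)^{5} = 1/3125.
By linearity of expectation: E[X] = Σ_H E[X_H] = 12 · p^{5} = 12 · 1/3125 = 12/3125.
Numerically: E[X] ≈ 0.00384.

E[X] = 12 · (1/5)^{5} = 12/3125 ≈ 0.00384.


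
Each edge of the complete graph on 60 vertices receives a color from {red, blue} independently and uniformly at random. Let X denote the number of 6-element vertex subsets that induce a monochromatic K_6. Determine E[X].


Let X = Σ_S X_S over the C(60, 6) = 50063860 subsets S of size 6, where X_S = 1 if the K_6 on S is monochromatic.
For a fixed S, the K_6 on S has C(6, 2) = 15 edges. P[all 15 edges red] = (1/2)^15, and likewise for blue, so P[monochromatic] = 2·(1/2)^15 = 2^{1 − 15} = 1/16384.
By linearity of expectation: E[X] = C(60, 6) · 2^{1 − 15} = 50063860 · 1/16384 = 12515965/4096.
Numerically: E[X] ≈ 3055.655518.

E[X] = C(60,6)·2^(1−C(6,2)) = 12515965/4096 ≈ 3055.655518.


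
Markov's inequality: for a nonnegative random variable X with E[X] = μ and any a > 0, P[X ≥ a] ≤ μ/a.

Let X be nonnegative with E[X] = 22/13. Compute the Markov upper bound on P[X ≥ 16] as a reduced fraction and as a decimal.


μ = E[X] = 22/13, a = 16.
Markov: P[X ≥ 16] ≤ μ/a = (22/13)/16 = 11/104.
Numerically: ≈ 0.106.
(Since a = 16 > μ = 1.692, the bound 11/104 is < 1 and informative.)

P[X ≥ 16] ≤ 11/104 ≈ 0.106.


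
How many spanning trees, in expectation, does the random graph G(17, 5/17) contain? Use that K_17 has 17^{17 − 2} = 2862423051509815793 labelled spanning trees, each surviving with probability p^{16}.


K_17 has 17^{17 − 2} = 2862423051509815793 labelled spanning trees.
For each such spanning tree H, let X_H = 1 if all 16 edges of H are present in G. Then P[X_H = 1] = p^{16} = (5/17)^{16} = 152587890625/48661191875666868481.
Summing the indicators: E[X] = Σ_H E[X_H] = 2862423051509815793 · p^{16} = 2862423051509815793 · 152587890625/48661191875666868481 = 152587890625/17.
Numerically: E[X] ≈ 8.9758e+09.

E[X] = 2862423051509815793 · (5/17)^{16} = 152587890625/17 ≈ 8.9758e+09.


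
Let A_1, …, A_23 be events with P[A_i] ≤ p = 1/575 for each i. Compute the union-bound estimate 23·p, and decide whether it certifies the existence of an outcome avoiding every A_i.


Union bound: P[∪_{i=1}^{23} A_i] ≤ Σ_i P[A_i] ≤ 23·p = 23·(1/575) = 1/25.
Numerically: 1/25 ≈ 0.040000.
Is 1/25 < 1? YES.
Since P[∪ A_i] ≤ 1/25 < 1, the complement has P[∩ A_i^c] ≥ 1 − 1/25 = 24/25 > 0, so some outcome avoids every A_i.

23·p = 1/25 ≈ 0.040000; existence CERTIFIED by the union bound.


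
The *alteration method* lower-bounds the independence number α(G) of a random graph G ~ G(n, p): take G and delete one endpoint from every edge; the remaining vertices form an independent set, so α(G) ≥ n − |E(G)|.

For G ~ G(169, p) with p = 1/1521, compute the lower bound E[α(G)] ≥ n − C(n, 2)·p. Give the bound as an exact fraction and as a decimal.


E[|E(G)|] = C(169, 2)·p = 14196 · (1/1521) = 28/3.
E[α(G)] ≥ n − E[|E(G)|] = 169 − 28/3 = 479/3.
Numerically: ≈ 159.667.
(This is only a lower bound; the true E[α(G)] may be larger.)

E[α(G)] ≥ 479/3 ≈ 159.667.


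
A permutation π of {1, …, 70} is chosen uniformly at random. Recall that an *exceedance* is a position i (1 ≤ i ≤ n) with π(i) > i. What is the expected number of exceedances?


Write X = Σ_{i=1}^{70} X_i, where X_i = 1_{π(i) > i}.
For each fixed i, π(i) is uniform over {1, …, 70} (marginal of a uniform permutation), so P[π(i) > i] = (n − i)/n. Summing: Σ_{i=1}^{70} (n − i)/n = (0 + 1 + … + 69)/70 = 70(70 − 1)/(2·70) = (70 − 1)/2.
Hence E[X] = Σ_{i=1}^{70} (70 − i)/70 = 69/2 ≈ 34.5000.

E[X] = 69/2 = 34.5000.


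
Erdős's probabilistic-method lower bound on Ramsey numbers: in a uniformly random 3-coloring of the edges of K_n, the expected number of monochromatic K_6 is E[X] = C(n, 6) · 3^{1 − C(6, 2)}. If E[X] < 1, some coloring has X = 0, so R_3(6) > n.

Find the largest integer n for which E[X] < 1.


We need C(n, 6) · 3^{1 − 15} < 1, i.e. C(n, 6) < 3^{15 − 1} = 4782969.
Check values of n near the boundary:
  n = 39: C(39, 6) = 3262623; 3262623 < 4782969? YES
  n = 40: C(40, 6) = 3838380; 3838380 < 4782969? YES
  n = 41: C(41, 6) = 4496388; 4496388 < 4782969? YES
  n = 42: C(42, 6) = 5245786; 5245786 < 4782969? NO
  n = 43: C(43, 6) = 6096454; 6096454 < 4782969? NO
The largest n with C(n, 6) < 4782969 is n = 41 (where E[X] = 1498796/1594323 ≈ 0.940083). Hence R_3(6) > 41, i.e. R_3(6) ≥ 42.

Largest n = 41; hence R_3(6) > 41.


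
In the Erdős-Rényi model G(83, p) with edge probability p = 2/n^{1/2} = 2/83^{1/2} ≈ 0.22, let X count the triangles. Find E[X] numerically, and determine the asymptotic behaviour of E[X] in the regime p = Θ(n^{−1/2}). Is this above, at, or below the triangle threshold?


Number of potential triangles: C(83, 3) = 91881.
Each occurs with probability p³ ≈ (0.22)³ ≈ 1.05797e-02.
By linearity: E[X] = C(83, 3)·p³ ≈ 91881 · 1.05797e-02 ≈ 972.072.
Since α = 1/2 < 1, p = c/n^{1/2} ≫ 1/n is above the triangle threshold p ~ 1/n. Asymptotically E[X] ~ (c³/6)·n^{3(1−α)} = (2³/6)·n^{1.5} → ∞; triangles are abundant w.h.p.

E[X] ≈ 972.072; in regime p = Θ(1/n^{1/2}) E[X] diverges (above the triangle threshold p ~ 1/n).


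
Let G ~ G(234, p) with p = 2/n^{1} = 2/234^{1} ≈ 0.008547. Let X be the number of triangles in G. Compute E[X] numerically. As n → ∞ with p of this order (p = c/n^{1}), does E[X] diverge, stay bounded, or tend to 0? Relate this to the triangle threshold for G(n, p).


Number of potential triangles: C(234, 3) = 2108184.
Each occurs with probability p³ ≈ (0.008547)³ ≈ 6.2437056e-07.
By linearity: E[X] = C(234, 3)·p³ ≈ 2108184 · 6.2437056e-07 ≈ 1.31629.
Here α = 1, so p = 2/n is exactly at the triangle threshold p ~ 1/n. Asymptotically E[X] → c³/6 = 2³/6 = 4/3 ≈ 1.33333, a bounded constant. In this regime the triangle count is asymptotically Poisson(c³/6).

E[X] ≈ 1.31629; in regime p = Θ(1/n^{1}) E[X] stays bounded (at the triangle threshold p ~ 1/n).
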